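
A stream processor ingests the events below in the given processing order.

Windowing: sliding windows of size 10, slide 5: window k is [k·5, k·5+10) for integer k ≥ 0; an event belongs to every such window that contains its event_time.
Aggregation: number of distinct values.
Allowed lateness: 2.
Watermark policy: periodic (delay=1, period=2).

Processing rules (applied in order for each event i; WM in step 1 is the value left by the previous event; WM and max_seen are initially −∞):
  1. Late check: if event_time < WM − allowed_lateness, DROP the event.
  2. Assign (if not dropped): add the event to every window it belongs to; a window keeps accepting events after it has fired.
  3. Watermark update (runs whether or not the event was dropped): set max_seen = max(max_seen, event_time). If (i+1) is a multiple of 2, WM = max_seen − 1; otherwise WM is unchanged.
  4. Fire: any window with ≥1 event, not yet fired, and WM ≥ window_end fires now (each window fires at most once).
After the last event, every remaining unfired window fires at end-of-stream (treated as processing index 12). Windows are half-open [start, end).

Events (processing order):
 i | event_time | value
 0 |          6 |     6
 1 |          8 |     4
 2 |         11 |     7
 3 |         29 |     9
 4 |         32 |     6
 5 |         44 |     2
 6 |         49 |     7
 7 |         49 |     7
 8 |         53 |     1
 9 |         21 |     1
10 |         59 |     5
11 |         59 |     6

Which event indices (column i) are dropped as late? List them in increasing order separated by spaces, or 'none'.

i=0 t=6 v=6: → [5,15),[0,10); WM=−∞
i=1 t=8 v=4: → [5,15),[0,10); WM=7
i=2 t=11 v=7: → [10,20),[5,15); WM=7
i=3 t=29 v=9: → [25,35),[20,30); WM=28; [0,10) fires=2 [5,15) fires=3 [10,20) fires=1
i=4 t=32 v=6: → [30,40),[25,35); WM=28
i=5 t=44 v=2: → [40,50),[35,45); WM=43; [20,30) fires=1 [25,35) fires=2 [30,40) fires=1
i=6 t=49 v=7: → [45,55),[40,50); WM=43
i=7 t=49 v=7: → [45,55),[40,50); WM=48; [35,45) fires=1
i=8 t=53 v=1: → [50,60),[45,55); WM=48
i=9 t=21 v=1: DROP (t<48-2); WM=52; [40,50) fires=2
i=10 t=59 v=5: → [55,65),[50,60); WM=52
i=11 t=59 v=6: → [55,65),[50,60); WM=58; [45,55) fires=2

9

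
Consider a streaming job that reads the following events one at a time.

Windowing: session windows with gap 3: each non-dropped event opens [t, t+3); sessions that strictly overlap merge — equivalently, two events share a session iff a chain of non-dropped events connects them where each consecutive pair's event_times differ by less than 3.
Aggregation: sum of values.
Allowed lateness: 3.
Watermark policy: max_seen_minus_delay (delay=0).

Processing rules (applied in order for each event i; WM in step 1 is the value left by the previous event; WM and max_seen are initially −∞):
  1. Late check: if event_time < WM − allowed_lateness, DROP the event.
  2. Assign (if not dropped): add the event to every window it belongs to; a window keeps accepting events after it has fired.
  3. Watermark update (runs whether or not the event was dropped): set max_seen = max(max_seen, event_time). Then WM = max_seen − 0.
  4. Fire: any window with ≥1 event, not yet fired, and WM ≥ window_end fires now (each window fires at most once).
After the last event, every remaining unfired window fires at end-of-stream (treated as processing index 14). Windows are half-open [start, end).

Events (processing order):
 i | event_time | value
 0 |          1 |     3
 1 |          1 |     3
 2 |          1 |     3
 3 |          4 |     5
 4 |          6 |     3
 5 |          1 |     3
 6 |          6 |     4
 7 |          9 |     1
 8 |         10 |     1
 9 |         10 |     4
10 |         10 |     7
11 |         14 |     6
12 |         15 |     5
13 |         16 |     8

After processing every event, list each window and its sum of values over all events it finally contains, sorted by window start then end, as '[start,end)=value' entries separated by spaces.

i=0 t=1 v=3: → [1,4); WM=1
i=1 t=1 v=3: → [1,4); WM=1
i=2 t=1 v=3: → [1,4); WM=1
i=3 t=4 v=5: → [4,7); WM=4
i=4 t=6 v=3: → [4,9); WM=6
i=5 t=1 v=3: DROP (t<6-3); WM=6
i=6 t=6 v=4: → [4,9); WM=6
i=7 t=9 v=1: → [9,12); WM=9
i=8 t=10 v=1: → [9,13); WM=10
i=9 t=10 v=4: → [9,13); WM=10
i=10 t=10 v=7: → [9,13); WM=10
i=11 t=14 v=6: → [14,17); WM=14
i=12 t=15 v=5: → [14,18); WM=15
i=13 t=16 v=8: → [14,19); WM=16

[1,4)=9 [4,9)=12 [9,13)=13 [14,19)=19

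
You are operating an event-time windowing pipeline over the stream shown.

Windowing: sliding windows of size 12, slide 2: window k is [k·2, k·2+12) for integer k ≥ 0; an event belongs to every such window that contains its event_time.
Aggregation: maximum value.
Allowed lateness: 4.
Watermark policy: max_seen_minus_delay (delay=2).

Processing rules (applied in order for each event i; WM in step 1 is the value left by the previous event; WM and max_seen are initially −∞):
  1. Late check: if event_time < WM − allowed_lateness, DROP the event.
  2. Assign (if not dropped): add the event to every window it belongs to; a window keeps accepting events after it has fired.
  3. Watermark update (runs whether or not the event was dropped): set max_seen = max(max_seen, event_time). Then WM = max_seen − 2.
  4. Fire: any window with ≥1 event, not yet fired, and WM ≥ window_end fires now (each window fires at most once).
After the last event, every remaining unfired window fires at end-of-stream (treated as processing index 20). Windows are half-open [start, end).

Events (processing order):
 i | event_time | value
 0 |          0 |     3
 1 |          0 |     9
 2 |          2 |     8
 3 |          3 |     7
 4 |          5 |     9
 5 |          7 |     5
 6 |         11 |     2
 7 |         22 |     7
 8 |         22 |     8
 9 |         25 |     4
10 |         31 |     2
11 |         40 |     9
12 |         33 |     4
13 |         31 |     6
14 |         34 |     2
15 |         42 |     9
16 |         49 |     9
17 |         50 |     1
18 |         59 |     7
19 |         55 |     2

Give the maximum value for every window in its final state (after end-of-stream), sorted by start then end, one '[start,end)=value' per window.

[0,12)=9 [2,14)=9 [4,16)=9 [6,18)=5 [8,20)=2 [10,22)=2 [12,24)=8 [14,26)=8 [16,28)=8 [18,30)=8 [20,32)=8 [22,34)=8 [24,36)=4 [26,38)=2 [28,40)=2 [30,42)=9 [32,44)=9 [34,46)=9 [36,48)=9 [38,50)=9 [40,52)=9 [42,54)=9 [44,56)=9 [46,58)=9 [48,60)=9 [50,62)=7 [52,64)=7 [54,66)=7 [56,68)=7 [58,70)=7

i=0 t=0 v=3: → [0,12); WM=-2
i=1 t=0 v=9: → [0,12); WM=-2
i=2 t=2 v=8: → [2,14),[0,12); WM=0
i=3 t=3 v=7: → [2,14),[0,12); WM=1
i=4 t=5 v=9: → [4,16),[2,14),[0,12); WM=3
i=5 t=7 v=5: → [6,18),[4,16),[2,14),[0,12); WM=5
i=6 t=11 v=2: → [10,22),[8,20),[6,18),[4,16),[2,14),[0,12); WM=9
i=7 t=22 v=7: → [22,34),[20,32),[18,30),[16,28),[14,26),[12,24); WM=20; [0,12) fires=9 [2,14) fires=9 [4,16) fires=9 [6,18) fires=5 [8,20) fires=2
i=8 t=22 v=8: → [22,34),[20,32),[18,30),[16,28),[14,26),[12,24); WM=20
i=9 t=25 v=4: → [24,36),[22,34),[20,32),[18,30),[16,28),[14,26); WM=23; [10,22) fires=2
i=10 t=31 v=2: → [30,42),[28,40),[26,38),[24,36),[22,34),[20,32); WM=29; [12,24) fires=8 [14,26) fires=8 [16,28) fires=8
i=11 t=40 v=9: → [40,52),[38,50),[36,48),[34,46),[32,44),[30,42); WM=38; [18,30) fires=8 [20,32) fires=8 [22,34) fires=8 [24,36) fires=4 [26,38) fires=2
i=12 t=33 v=4: DROP (t<38-4); WM=38
i=13 t=31 v=6: DROP (t<38-4); WM=38
i=14 t=34 v=2: → [34,46),[32,44),[30,42),[28,40),[26,38),[24,36); WM=38
i=15 t=42 v=9: → [42,54),[40,52),[38,50),[36,48),[34,46),[32,44); WM=40; [28,40) fires=2
i=16 t=49 v=9: → [48,60),[46,58),[44,56),[42,54),[40,52),[38,50); WM=47; [30,42) fires=9 [32,44) fires=9 [34,46) fires=9
i=17 t=50 v=1: → [50,62),[48,60),[46,58),[44,56),[42,54),[40,52); WM=48; [36,48) fires=9
i=18 t=59 v=7: → [58,70),[56,68),[54,66),[52,64),[50,62),[48,60); WM=57; [38,50) fires=9 [40,52) fires=9 [42,54) fires=9 [44,56) fires=9
i=19 t=55 v=2: → [54,66),[52,64),[50,62),[48,60),[46,58),[44,56); WM=57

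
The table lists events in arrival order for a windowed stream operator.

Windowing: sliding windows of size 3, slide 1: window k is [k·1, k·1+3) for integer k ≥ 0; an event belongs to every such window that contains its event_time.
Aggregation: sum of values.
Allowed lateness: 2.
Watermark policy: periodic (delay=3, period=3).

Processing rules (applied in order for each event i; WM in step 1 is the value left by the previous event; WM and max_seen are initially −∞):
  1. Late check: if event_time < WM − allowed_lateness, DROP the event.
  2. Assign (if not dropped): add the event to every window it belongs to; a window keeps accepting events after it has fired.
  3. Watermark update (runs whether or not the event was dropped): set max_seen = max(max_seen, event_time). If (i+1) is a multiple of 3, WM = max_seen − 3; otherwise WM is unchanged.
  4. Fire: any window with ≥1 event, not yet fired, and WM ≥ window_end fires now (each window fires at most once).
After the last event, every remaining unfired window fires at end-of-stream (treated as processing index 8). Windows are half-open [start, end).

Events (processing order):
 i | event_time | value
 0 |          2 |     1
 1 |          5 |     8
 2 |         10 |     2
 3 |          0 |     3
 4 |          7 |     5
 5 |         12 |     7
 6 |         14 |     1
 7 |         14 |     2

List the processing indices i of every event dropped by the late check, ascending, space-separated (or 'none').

3

i=0 t=2 v=1: → [2,5),[1,4),[0,3); WM=−∞
i=1 t=5 v=8: → [5,8),[4,7),[3,6); WM=−∞
i=2 t=10 v=2: → [10,13),[9,12),[8,11); WM=7; [0,3) fires=1 [1,4) fires=1 [2,5) fires=1 [3,6) fires=8 [4,7) fires=8
i=3 t=0 v=3: DROP (t<7-2); WM=7
i=4 t=7 v=5: → [7,10),[6,9),[5,8); WM=7
i=5 t=12 v=7: → [12,15),[11,14),[10,13); WM=9; [5,8) fires=13 [6,9) fires=5
i=6 t=14 v=1: → [14,17),[13,16),[12,15); WM=9
i=7 t=14 v=2: → [14,17),[13,16),[12,15); WM=9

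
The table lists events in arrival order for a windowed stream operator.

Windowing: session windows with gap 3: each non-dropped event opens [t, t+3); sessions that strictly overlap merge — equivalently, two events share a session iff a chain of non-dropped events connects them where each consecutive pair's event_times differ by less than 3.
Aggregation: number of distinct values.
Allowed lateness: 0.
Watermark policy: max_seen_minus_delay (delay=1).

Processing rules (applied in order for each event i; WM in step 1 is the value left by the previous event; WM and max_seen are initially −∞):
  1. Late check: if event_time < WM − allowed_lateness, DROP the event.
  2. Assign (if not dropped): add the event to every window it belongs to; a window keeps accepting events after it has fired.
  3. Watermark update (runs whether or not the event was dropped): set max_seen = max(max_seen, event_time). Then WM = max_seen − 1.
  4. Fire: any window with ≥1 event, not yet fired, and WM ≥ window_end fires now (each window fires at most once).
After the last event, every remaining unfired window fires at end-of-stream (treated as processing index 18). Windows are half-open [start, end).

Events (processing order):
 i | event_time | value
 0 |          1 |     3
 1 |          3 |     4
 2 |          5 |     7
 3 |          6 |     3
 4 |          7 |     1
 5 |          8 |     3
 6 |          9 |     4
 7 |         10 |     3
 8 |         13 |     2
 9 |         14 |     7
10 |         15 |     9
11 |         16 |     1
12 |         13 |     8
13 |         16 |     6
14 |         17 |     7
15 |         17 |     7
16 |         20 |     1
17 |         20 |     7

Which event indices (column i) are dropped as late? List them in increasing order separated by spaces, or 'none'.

12

i=0 t=1 v=3: → [1,4); WM=0
i=1 t=3 v=4: → [1,6); WM=2
i=2 t=5 v=7: → [1,8); WM=4
i=3 t=6 v=3: → [1,9); WM=5
i=4 t=7 v=1: → [1,10); WM=6
i=5 t=8 v=3: → [1,11); WM=7
i=6 t=9 v=4: → [1,12); WM=8
i=7 t=10 v=3: → [1,13); WM=9
i=8 t=13 v=2: → [13,16); WM=12
i=9 t=14 v=7: → [13,17); WM=13
i=10 t=15 v=9: → [13,18); WM=14
i=11 t=16 v=1: → [13,19); WM=15
i=12 t=13 v=8: DROP (t<15-0); WM=15
i=13 t=16 v=6: → [13,19); WM=15
i=14 t=17 v=7: → [13,20); WM=16
i=15 t=17 v=7: → [13,20); WM=16
i=16 t=20 v=1: → [20,23); WM=19
i=17 t=20 v=7: → [20,23); WM=19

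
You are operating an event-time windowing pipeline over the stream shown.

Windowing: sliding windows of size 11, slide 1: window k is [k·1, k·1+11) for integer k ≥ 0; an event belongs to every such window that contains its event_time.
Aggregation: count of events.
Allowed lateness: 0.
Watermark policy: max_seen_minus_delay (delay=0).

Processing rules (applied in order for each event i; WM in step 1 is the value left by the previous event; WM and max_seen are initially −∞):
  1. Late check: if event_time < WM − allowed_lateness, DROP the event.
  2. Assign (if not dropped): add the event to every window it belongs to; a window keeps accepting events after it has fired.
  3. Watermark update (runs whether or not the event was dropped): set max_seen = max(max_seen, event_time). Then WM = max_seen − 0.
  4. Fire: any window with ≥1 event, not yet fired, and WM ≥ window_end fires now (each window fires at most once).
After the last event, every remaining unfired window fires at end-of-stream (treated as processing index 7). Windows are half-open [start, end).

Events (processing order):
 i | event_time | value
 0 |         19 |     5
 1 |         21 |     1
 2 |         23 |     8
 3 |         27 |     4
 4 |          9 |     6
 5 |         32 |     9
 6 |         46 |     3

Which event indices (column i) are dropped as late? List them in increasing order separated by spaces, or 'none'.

4

i=0 t=19 v=5: → [19,30),[18,29),[17,28),[16,27),[15,26),[14,25),[13,24),[12,23),[11,22),[10,21),[9,20); WM=19
i=1 t=21 v=1: → [21,32),[20,31),[19,30),[18,29),[17,28),[16,27),[15,26),[14,25),[13,24),[12,23),[11,22); WM=21; [9,20) fires=1 [10,21) fires=1
i=2 t=23 v=8: → [23,34),[22,33),[21,32),[20,31),[19,30),[18,29),[17,28),[16,27),[15,26),[14,25),[13,24); WM=23; [11,22) fires=2 [12,23) fires=2
i=3 t=27 v=4: → [27,38),[26,37),[25,36),[24,35),[23,34),[22,33),[21,32),[20,31),[19,30),[18,29),[17,28); WM=27; [13,24) fires=3 [14,25) fires=3 [15,26) fires=3 [16,27) fires=3
i=4 t=9 v=6: DROP (t<27-0); WM=27
i=5 t=32 v=9: → [32,43),[31,42),[30,41),[29,40),[28,39),[27,38),[26,37),[25,36),[24,35),[23,34),[22,33); WM=32; [17,28) fires=4 [18,29) fires=4 [19,30) fires=4 [20,31) fires=3 [21,32) fires=3
i=6 t=46 v=3: → [46,57),[45,56),[44,55),[43,54),[42,53),[41,52),[40,51),[39,50),[38,49),[37,48),[36,47); WM=46; [22,33) fires=3 [23,34) fires=3 [24,35) fires=2 [25,36) fires=2 [26,37) fires=2 [27,38) fires=2 [28,39) fires=1 [29,40) fires=1 [30,41) fires=1 [31,42) fires=1 [32,43) fires=1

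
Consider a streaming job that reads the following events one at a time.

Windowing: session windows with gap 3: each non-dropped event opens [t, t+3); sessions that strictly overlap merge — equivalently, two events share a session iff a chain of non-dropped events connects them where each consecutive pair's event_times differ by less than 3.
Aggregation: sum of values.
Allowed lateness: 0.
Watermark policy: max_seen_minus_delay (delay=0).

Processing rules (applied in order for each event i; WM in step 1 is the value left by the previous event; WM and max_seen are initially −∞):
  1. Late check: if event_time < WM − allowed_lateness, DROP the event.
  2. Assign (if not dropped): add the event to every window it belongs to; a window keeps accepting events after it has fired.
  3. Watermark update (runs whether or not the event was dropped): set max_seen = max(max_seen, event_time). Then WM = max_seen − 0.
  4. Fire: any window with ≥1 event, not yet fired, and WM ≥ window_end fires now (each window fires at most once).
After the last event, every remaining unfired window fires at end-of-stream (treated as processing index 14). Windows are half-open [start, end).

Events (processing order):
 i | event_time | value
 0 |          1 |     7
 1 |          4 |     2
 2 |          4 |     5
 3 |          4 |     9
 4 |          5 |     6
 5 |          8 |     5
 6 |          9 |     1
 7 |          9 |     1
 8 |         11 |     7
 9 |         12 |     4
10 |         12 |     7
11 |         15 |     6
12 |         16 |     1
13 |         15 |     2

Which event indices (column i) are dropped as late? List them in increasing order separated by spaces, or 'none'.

i=0 t=1 v=7: → [1,4); WM=1
i=1 t=4 v=2: → [4,7); WM=4
i=2 t=4 v=5: → [4,7); WM=4
i=3 t=4 v=9: → [4,7); WM=4
i=4 t=5 v=6: → [4,8); WM=5
i=5 t=8 v=5: → [8,11); WM=8
i=6 t=9 v=1: → [8,12); WM=9
i=7 t=9 v=1: → [8,12); WM=9
i=8 t=11 v=7: → [8,14); WM=11
i=9 t=12 v=4: → [8,15); WM=12
i=10 t=12 v=7: → [8,15); WM=12
i=11 t=15 v=6: → [15,18); WM=15
i=12 t=16 v=1: → [15,19); WM=16
i=13 t=15 v=2: DROP (t<16-0); WM=16

13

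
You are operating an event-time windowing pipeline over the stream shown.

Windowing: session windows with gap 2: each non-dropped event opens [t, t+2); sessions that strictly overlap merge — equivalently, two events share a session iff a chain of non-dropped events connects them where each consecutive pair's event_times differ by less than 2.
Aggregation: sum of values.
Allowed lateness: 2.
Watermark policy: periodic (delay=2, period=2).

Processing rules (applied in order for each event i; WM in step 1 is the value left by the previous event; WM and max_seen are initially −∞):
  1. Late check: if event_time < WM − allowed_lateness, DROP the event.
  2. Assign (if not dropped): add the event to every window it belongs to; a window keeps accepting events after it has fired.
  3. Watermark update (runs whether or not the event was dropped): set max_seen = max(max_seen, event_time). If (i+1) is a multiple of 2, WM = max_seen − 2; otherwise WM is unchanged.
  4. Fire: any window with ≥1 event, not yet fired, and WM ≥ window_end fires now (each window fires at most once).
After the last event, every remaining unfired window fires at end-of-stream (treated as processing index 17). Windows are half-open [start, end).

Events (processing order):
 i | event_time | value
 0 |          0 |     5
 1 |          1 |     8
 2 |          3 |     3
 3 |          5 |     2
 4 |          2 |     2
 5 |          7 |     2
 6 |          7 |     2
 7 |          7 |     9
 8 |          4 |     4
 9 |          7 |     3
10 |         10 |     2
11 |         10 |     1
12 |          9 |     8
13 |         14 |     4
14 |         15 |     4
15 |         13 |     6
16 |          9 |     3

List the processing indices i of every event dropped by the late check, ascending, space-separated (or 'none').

16

i=0 t=0 v=5: → [0,2); WM=−∞
i=1 t=1 v=8: → [0,3); WM=-1
i=2 t=3 v=3: → [3,5); WM=-1
i=3 t=5 v=2: → [5,7); WM=3
i=4 t=2 v=2: → [0,5); WM=3
i=5 t=7 v=2: → [7,9); WM=5
i=6 t=7 v=2: → [7,9); WM=5
i=7 t=7 v=9: → [7,9); WM=5
i=8 t=4 v=4: → [0,7); WM=5
i=9 t=7 v=3: → [7,9); WM=5
i=10 t=10 v=2: → [10,12); WM=5
i=11 t=10 v=1: → [10,12); WM=8
i=12 t=9 v=8: → [9,12); WM=8
i=13 t=14 v=4: → [14,16); WM=12
i=14 t=15 v=4: → [14,17); WM=12
i=15 t=13 v=6: → [13,17); WM=13
i=16 t=9 v=3: DROP (t<13-2); WM=13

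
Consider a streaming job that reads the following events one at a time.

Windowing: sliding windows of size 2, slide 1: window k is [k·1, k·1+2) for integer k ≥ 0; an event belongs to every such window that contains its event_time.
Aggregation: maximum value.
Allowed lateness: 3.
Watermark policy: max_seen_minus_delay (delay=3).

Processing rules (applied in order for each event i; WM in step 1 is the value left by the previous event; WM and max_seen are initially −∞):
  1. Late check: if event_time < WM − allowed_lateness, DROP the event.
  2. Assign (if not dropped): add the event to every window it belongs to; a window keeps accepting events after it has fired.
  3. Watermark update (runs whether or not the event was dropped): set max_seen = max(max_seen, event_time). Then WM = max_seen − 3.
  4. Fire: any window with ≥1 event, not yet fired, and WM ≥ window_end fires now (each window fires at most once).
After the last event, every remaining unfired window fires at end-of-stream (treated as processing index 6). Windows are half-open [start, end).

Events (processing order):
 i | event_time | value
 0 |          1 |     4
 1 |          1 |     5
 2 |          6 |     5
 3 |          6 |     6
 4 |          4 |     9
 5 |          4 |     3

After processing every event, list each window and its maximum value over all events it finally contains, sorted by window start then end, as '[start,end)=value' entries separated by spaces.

i=0 t=1 v=4: → [1,3),[0,2); WM=-2
i=1 t=1 v=5: → [1,3),[0,2); WM=-2
i=2 t=6 v=5: → [6,8),[5,7); WM=3; [0,2) fires=5 [1,3) fires=5
i=3 t=6 v=6: → [6,8),[5,7); WM=3
i=4 t=4 v=9: → [4,6),[3,5); WM=3
i=5 t=4 v=3: → [4,6),[3,5); WM=3

[0,2)=5 [1,3)=5 [3,5)=9 [4,6)=9 [5,7)=6 [6,8)=6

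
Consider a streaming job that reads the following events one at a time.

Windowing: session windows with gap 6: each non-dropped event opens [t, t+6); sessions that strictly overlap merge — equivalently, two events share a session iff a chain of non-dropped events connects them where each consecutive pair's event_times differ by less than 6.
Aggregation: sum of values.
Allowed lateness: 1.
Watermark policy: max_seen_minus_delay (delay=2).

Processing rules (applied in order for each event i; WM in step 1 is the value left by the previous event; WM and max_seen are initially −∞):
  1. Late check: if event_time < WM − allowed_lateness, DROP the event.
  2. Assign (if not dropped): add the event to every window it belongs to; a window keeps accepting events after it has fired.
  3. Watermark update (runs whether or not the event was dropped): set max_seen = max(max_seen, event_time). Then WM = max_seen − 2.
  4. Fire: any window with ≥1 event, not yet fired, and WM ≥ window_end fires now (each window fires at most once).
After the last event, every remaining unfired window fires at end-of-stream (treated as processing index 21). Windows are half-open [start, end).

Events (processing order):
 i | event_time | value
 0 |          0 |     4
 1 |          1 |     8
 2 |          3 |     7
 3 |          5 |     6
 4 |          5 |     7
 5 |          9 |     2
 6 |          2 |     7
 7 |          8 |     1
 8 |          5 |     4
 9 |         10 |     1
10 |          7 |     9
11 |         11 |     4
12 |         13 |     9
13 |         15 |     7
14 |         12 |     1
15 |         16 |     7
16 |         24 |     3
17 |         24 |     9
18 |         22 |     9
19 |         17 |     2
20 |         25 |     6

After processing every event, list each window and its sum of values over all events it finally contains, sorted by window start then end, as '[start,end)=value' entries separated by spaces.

i=0 t=0 v=4: → [0,6); WM=-2
i=1 t=1 v=8: → [0,7); WM=-1
i=2 t=3 v=7: → [0,9); WM=1
i=3 t=5 v=6: → [0,11); WM=3
i=4 t=5 v=7: → [0,11); WM=3
i=5 t=9 v=2: → [0,15); WM=7
i=6 t=2 v=7: DROP (t<7-1); WM=7
i=7 t=8 v=1: → [0,15); WM=7
i=8 t=5 v=4: DROP (t<7-1); WM=7
i=9 t=10 v=1: → [0,16); WM=8
i=10 t=7 v=9: → [0,16); WM=8
i=11 t=11 v=4: → [0,17); WM=9
i=12 t=13 v=9: → [0,19); WM=11
i=13 t=15 v=7: → [0,21); WM=13
i=14 t=12 v=1: → [0,21); WM=13
i=15 t=16 v=7: → [0,22); WM=14
i=16 t=24 v=3: → [24,30); WM=22
i=17 t=24 v=9: → [24,30); WM=22
i=18 t=22 v=9: → [22,30); WM=22
i=19 t=17 v=2: DROP (t<22-1); WM=22
i=20 t=25 v=6: → [22,31); WM=23

[0,22)=73 [22,31)=27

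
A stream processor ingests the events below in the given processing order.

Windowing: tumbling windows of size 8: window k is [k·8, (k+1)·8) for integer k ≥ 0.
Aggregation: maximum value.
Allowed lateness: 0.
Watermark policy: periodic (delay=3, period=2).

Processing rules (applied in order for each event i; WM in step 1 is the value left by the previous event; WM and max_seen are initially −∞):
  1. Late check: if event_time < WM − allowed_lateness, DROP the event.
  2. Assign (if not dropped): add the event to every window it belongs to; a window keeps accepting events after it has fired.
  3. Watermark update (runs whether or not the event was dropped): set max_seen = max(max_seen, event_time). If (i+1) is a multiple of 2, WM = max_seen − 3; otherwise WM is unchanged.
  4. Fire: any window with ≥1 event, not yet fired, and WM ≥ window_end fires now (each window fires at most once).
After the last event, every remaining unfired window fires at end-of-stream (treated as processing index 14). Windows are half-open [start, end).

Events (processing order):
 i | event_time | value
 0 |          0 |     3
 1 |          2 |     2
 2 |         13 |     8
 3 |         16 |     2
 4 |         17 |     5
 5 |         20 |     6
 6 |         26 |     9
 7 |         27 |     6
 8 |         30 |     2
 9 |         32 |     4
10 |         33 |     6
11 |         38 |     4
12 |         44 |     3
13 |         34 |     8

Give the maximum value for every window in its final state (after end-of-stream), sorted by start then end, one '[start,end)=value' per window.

i=0 t=0 v=3: → [0,8); WM=−∞
i=1 t=2 v=2: → [0,8); WM=-1
i=2 t=13 v=8: → [8,16); WM=-1
i=3 t=16 v=2: → [16,24); WM=13; [0,8) fires=3
i=4 t=17 v=5: → [16,24); WM=13
i=5 t=20 v=6: → [16,24); WM=17; [8,16) fires=8
i=6 t=26 v=9: → [24,32); WM=17
i=7 t=27 v=6: → [24,32); WM=24; [16,24) fires=6
i=8 t=30 v=2: → [24,32); WM=24
i=9 t=32 v=4: → [32,40); WM=29
i=10 t=33 v=6: → [32,40); WM=29
i=11 t=38 v=4: → [32,40); WM=35; [24,32) fires=9
i=12 t=44 v=3: → [40,48); WM=35
i=13 t=34 v=8: DROP (t<35-0); WM=41; [32,40) fires=6

[0,8)=3 [8,16)=8 [16,24)=6 [24,32)=9 [32,40)=6 [40,48)=3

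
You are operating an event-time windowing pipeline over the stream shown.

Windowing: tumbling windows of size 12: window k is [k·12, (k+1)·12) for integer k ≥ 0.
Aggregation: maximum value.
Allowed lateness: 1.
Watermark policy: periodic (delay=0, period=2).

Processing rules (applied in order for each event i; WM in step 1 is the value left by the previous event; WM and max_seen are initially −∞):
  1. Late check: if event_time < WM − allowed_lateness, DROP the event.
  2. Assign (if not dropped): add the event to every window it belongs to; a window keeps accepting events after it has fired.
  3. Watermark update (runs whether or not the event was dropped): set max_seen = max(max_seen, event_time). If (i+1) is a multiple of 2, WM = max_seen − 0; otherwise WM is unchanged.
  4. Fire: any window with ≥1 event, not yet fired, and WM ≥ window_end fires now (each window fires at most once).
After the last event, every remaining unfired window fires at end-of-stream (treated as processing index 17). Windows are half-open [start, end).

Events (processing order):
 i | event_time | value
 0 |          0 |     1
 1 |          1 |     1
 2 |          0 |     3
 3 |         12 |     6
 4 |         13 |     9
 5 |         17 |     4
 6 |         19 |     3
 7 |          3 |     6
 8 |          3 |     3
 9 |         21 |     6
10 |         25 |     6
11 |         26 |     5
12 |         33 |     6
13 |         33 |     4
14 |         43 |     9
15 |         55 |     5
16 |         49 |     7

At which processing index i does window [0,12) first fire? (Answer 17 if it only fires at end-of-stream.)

3

i=0 t=0 v=1: → [0,12); WM=−∞
i=1 t=1 v=1: → [0,12); WM=1
i=2 t=0 v=3: → [0,12); WM=1
i=3 t=12 v=6: → [12,24); WM=12; [0,12) fires=3
i=4 t=13 v=9: → [12,24); WM=12
i=5 t=17 v=4: → [12,24); WM=17
i=6 t=19 v=3: → [12,24); WM=17
i=7 t=3 v=6: DROP (t<17-1); WM=19
i=8 t=3 v=3: DROP (t<19-1); WM=19
i=9 t=21 v=6: → [12,24); WM=21
i=10 t=25 v=6: → [24,36); WM=21
i=11 t=26 v=5: → [24,36); WM=26; [12,24) fires=9
i=12 t=33 v=6: → [24,36); WM=26
i=13 t=33 v=4: → [24,36); WM=33
i=14 t=43 v=9: → [36,48); WM=33
i=15 t=55 v=5: → [48,60); WM=55; [24,36) fires=6 [36,48) fires=9
i=16 t=49 v=7: DROP (t<55-1); WM=55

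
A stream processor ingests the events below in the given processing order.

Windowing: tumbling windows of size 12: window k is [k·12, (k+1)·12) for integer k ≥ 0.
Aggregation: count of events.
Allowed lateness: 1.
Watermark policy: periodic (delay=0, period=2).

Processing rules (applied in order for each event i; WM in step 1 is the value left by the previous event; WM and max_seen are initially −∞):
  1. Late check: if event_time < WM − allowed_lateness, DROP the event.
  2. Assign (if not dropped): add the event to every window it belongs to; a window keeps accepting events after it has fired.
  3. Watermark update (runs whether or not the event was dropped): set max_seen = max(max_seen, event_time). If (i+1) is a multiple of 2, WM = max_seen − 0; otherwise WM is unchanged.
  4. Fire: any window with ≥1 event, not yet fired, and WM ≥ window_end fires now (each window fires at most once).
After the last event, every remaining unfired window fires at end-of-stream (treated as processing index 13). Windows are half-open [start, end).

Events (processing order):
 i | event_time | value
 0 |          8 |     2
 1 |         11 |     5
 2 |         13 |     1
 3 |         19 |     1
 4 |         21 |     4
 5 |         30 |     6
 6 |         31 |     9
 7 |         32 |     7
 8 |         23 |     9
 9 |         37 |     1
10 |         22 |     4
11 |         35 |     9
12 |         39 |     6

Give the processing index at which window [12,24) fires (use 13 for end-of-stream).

i=0 t=8 v=2: → [0,12); WM=−∞
i=1 t=11 v=5: → [0,12); WM=11
i=2 t=13 v=1: → [12,24); WM=11
i=3 t=19 v=1: → [12,24); WM=19; [0,12) fires=2
i=4 t=21 v=4: → [12,24); WM=19
i=5 t=30 v=6: → [24,36); WM=30; [12,24) fires=3
i=6 t=31 v=9: → [24,36); WM=30
i=7 t=32 v=7: → [24,36); WM=32
i=8 t=23 v=9: DROP (t<32-1); WM=32
i=9 t=37 v=1: → [36,48); WM=37; [24,36) fires=3
i=10 t=22 v=4: DROP (t<37-1); WM=37
i=11 t=35 v=9: DROP (t<37-1); WM=37
i=12 t=39 v=6: → [36,48); WM=37

5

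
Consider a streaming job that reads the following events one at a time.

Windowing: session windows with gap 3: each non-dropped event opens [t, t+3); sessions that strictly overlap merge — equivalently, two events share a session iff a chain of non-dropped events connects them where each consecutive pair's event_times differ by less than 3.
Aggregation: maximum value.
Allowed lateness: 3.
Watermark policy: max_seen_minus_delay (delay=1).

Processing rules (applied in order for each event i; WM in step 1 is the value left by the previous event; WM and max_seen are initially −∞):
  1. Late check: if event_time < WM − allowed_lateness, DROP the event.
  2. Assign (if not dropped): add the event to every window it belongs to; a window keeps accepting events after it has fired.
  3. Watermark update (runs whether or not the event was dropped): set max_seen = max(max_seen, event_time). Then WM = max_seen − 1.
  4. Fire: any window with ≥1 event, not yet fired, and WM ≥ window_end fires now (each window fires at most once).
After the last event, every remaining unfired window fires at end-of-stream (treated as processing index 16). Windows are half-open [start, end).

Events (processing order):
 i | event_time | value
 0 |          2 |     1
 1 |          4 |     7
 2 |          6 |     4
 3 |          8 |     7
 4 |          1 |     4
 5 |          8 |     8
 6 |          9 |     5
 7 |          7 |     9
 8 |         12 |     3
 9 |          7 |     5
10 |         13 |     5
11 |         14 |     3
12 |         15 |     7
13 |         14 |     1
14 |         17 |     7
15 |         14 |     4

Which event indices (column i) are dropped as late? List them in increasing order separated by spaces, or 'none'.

4 9

i=0 t=2 v=1: → [2,5); WM=1
i=1 t=4 v=7: → [2,7); WM=3
i=2 t=6 v=4: → [2,9); WM=5
i=3 t=8 v=7: → [2,11); WM=7
i=4 t=1 v=4: DROP (t<7-3); WM=7
i=5 t=8 v=8: → [2,11); WM=7
i=6 t=9 v=5: → [2,12); WM=8
i=7 t=7 v=9: → [2,12); WM=8
i=8 t=12 v=3: → [12,15); WM=11
i=9 t=7 v=5: DROP (t<11-3); WM=11
i=10 t=13 v=5: → [12,16); WM=12
i=11 t=14 v=3: → [12,17); WM=13
i=12 t=15 v=7: → [12,18); WM=14
i=13 t=14 v=1: → [12,18); WM=14
i=14 t=17 v=7: → [12,20); WM=16
i=15 t=14 v=4: → [12,20); WM=16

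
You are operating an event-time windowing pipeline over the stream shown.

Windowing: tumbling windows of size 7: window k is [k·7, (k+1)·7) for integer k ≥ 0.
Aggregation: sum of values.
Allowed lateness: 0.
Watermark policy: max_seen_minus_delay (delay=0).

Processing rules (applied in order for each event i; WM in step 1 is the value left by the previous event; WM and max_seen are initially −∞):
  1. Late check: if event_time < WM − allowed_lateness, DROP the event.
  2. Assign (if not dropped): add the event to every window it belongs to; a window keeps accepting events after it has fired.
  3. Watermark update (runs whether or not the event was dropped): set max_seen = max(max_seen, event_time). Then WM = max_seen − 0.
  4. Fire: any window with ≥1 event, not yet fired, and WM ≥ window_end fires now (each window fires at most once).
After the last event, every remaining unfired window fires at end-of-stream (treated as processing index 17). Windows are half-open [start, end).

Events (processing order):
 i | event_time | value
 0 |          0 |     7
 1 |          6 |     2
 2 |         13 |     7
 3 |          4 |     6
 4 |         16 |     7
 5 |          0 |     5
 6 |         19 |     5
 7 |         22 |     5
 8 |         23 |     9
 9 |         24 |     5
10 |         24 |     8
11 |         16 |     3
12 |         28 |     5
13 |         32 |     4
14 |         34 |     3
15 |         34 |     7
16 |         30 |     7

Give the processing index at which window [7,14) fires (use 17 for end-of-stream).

4

i=0 t=0 v=7: → [0,7); WM=0
i=1 t=6 v=2: → [0,7); WM=6
i=2 t=13 v=7: → [7,14); WM=13; [0,7) fires=9
i=3 t=4 v=6: DROP (t<13-0); WM=13
i=4 t=16 v=7: → [14,21); WM=16; [7,14) fires=7
i=5 t=0 v=5: DROP (t<16-0); WM=16
i=6 t=19 v=5: → [14,21); WM=19
i=7 t=22 v=5: → [21,28); WM=22; [14,21) fires=12
i=8 t=23 v=9: → [21,28); WM=23
i=9 t=24 v=5: → [21,28); WM=24
i=10 t=24 v=8: → [21,28); WM=24
i=11 t=16 v=3: DROP (t<24-0); WM=24
i=12 t=28 v=5: → [28,35); WM=28; [21,28) fires=27
i=13 t=32 v=4: → [28,35); WM=32
i=14 t=34 v=3: → [28,35); WM=34
i=15 t=34 v=7: → [28,35); WM=34
i=16 t=30 v=7: DROP (t<34-0); WM=34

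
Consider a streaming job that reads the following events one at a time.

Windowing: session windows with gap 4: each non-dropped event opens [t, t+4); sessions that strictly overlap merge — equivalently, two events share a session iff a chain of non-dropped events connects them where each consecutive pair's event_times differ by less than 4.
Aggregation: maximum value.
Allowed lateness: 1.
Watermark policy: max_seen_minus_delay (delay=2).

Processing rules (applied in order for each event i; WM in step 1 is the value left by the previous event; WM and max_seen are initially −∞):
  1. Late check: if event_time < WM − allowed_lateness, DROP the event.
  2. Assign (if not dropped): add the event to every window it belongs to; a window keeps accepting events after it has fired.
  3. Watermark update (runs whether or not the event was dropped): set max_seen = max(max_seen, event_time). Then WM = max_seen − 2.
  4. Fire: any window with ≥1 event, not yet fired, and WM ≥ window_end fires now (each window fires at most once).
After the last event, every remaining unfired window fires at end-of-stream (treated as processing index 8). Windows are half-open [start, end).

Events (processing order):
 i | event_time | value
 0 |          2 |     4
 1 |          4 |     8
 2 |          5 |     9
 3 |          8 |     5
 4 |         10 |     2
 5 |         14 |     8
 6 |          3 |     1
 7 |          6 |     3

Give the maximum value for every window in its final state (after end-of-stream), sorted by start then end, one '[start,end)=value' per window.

i=0 t=2 v=4: → [2,6); WM=0
i=1 t=4 v=8: → [2,8); WM=2
i=2 t=5 v=9: → [2,9); WM=3
i=3 t=8 v=5: → [2,12); WM=6
i=4 t=10 v=2: → [2,14); WM=8
i=5 t=14 v=8: → [14,18); WM=12
i=6 t=3 v=1: DROP (t<12-1); WM=12
i=7 t=6 v=3: DROP (t<12-1); WM=12

[2,14)=9 [14,18)=8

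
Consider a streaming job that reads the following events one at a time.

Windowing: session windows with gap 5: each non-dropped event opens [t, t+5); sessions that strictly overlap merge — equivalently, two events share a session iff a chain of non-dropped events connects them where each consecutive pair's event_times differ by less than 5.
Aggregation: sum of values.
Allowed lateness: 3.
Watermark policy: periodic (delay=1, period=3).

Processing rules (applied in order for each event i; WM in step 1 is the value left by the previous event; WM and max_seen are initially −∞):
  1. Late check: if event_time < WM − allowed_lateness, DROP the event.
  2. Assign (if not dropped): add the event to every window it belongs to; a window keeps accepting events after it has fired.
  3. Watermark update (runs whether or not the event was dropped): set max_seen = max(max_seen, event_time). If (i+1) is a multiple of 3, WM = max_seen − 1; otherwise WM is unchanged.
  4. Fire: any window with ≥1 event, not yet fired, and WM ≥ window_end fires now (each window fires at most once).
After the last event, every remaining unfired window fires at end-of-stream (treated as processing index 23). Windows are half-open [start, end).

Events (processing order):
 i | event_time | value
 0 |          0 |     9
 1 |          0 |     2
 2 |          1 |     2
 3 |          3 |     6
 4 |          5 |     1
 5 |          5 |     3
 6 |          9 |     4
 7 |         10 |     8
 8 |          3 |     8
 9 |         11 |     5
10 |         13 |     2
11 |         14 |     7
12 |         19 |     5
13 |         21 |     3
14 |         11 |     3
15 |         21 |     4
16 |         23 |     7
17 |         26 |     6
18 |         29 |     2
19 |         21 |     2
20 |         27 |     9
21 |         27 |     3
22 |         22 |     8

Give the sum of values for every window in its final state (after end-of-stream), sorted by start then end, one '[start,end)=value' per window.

i=0 t=0 v=9: → [0,5); WM=−∞
i=1 t=0 v=2: → [0,5); WM=−∞
i=2 t=1 v=2: → [0,6); WM=0
i=3 t=3 v=6: → [0,8); WM=0
i=4 t=5 v=1: → [0,10); WM=0
i=5 t=5 v=3: → [0,10); WM=4
i=6 t=9 v=4: → [0,14); WM=4
i=7 t=10 v=8: → [0,15); WM=4
i=8 t=3 v=8: → [0,15); WM=9
i=9 t=11 v=5: → [0,16); WM=9
i=10 t=13 v=2: → [0,18); WM=9
i=11 t=14 v=7: → [0,19); WM=13
i=12 t=19 v=5: → [19,24); WM=13
i=13 t=21 v=3: → [19,26); WM=13
i=14 t=11 v=3: → [0,19); WM=20
i=15 t=21 v=4: → [19,26); WM=20
i=16 t=23 v=7: → [19,28); WM=20
i=17 t=26 v=6: → [19,31); WM=25
i=18 t=29 v=2: → [19,34); WM=25
i=19 t=21 v=2: DROP (t<25-3); WM=25
i=20 t=27 v=9: → [19,34); WM=28
i=21 t=27 v=3: → [19,34); WM=28
i=22 t=22 v=8: DROP (t<28-3); WM=28

[0,19)=60 [19,34)=39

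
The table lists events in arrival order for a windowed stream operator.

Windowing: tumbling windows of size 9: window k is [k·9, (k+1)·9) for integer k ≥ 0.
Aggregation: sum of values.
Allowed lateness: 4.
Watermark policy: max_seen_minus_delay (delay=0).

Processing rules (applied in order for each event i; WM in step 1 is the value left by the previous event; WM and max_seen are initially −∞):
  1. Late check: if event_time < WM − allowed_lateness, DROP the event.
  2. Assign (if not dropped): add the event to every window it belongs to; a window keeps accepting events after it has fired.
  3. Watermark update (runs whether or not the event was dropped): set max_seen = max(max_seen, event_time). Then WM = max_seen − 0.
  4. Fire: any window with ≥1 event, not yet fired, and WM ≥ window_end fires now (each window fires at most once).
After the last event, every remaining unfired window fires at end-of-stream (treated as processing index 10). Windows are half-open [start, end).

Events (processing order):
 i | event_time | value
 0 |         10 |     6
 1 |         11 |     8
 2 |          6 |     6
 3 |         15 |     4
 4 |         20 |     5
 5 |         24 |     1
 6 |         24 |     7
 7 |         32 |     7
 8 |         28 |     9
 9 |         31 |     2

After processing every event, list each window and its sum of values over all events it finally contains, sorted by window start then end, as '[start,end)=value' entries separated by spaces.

[9,18)=18 [18,27)=13 [27,36)=18

i=0 t=10 v=6: → [9,18); WM=10
i=1 t=11 v=8: → [9,18); WM=11
i=2 t=6 v=6: DROP (t<11-4); WM=11
i=3 t=15 v=4: → [9,18); WM=15
i=4 t=20 v=5: → [18,27); WM=20; [9,18) fires=18
i=5 t=24 v=1: → [18,27); WM=24
i=6 t=24 v=7: → [18,27); WM=24
i=7 t=32 v=7: → [27,36); WM=32; [18,27) fires=13
i=8 t=28 v=9: → [27,36); WM=32
i=9 t=31 v=2: → [27,36); WM=32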